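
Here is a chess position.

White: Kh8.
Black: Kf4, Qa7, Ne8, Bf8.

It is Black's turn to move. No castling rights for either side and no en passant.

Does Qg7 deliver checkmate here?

After Qg7: white king on h8; in check: yes, from the black queen on g7.
King squares — g7: attacked by Ne8; h7: attacked by Qg7; g8: attacked by Qg7.
White has no legal moves → checkmate.

yes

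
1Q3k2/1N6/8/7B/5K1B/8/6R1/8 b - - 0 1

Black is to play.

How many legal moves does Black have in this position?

0

Black to move; king on f8.
In check: yes, from the white queen on b8.
Legal moves: none.
Count: 0.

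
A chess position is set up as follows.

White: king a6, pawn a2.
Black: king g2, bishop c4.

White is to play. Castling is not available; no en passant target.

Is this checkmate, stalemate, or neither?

neither

White to move; white king on a6.
In check: yes, from the black bishop on c4.
King squares — a5: available; b5: attacked by Bc4; b6: available; a7: available; b7: available.
Legal moves for White: Kb7, Ka7, Kb6, Ka5.
White is in check but has 4 legal moves → neither.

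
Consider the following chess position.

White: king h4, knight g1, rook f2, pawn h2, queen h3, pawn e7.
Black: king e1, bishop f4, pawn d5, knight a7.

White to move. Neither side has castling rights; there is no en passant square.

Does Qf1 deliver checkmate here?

yes

After Qf1: black king on e1; in check: yes, from the white queen on f1.
King squares — d1: attacked by Qf1; f1: attacked by Rf2; d2: attacked by Rf2; e2: attacked by Qf1; f2: attacked by Qf1.
Black has no legal moves → checkmate.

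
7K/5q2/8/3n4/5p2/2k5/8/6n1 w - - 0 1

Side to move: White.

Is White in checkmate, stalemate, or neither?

White to move; white king on h8.
In check: no.
King squares — g7: attacked by Qf7; h7: attacked by Qf7; g8: attacked by Qf7.
Legal moves for White: none.
Not in check and no legal moves → stalemate.

stalemate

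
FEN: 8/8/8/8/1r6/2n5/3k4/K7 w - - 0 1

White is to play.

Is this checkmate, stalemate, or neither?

stalemate

White to move; white king on a1.
In check: no.
King squares — b1: attacked by Nc3; a2: attacked by Nc3; b2: attacked by Rb4.
Legal moves for White: none.
Not in check and no legal moves → stalemate.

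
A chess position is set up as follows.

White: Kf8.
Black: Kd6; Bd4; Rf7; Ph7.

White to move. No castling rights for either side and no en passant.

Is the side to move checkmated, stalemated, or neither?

White to move; white king on f8.
In check: yes, from the black rook on f7.
King squares — e7: attacked by Kd6; f7: available; g7: attacked by Bd4; e8: available; g8: available.
Legal moves for White: Kg8, Ke8, Kxf7.
White is in check but has 3 legal moves → neither.

neither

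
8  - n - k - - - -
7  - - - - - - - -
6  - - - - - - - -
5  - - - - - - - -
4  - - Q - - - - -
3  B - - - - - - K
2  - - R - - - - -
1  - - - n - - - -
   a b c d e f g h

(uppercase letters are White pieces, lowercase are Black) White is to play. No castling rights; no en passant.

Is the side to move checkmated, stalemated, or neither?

White to move; white king on h3.
In check: no.
Legal moves for White include: Qg8+, Qc8#, Qf7, Qc7+, Qe6, Qc6, Qa6, Qd5+, Qc5, Qb5, Qh4+, Qg4, Qf4, Qe4, Qd4+, Qb4, Qa4, Qd3+, ... (list truncated; more exist).
White has legal moves and is not in check → neither.

neither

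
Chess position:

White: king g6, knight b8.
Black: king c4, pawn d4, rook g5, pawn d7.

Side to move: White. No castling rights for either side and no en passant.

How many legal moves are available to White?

5

White to move; king on g6.
In check: yes, from the black rook on g5.
Legal moves: Kh7, Kf7, Kh6, Kf6, Kxg5.
Count: 5.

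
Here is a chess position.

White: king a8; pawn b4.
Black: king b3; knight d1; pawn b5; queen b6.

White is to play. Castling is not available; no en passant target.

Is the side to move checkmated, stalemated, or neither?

stalemate

White to move; white king on a8.
In check: no.
King squares — a7: attacked by Qb6; b7: attacked by Qb6; b8: attacked by Qb6.
Legal moves for White: none.
Not in check and no legal moves → stalemate.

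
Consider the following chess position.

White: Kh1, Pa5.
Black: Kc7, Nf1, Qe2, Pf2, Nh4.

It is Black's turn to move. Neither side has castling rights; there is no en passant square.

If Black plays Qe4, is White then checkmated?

After Qe4: white king on h1; in check: yes, from the black queen on e4.
King squares — g1: attacked by Pf2; g2: attacked by Qe4; h2: attacked by Nf1.
White has no legal moves → checkmate.

yes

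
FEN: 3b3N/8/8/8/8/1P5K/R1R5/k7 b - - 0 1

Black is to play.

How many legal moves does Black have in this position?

1

Black to move; king on a1.
In check: yes, from the white rook on a2.
Legal moves: Kb1.
Count: 1.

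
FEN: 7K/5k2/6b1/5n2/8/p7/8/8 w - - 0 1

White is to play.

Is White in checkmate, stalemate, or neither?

stalemate

White to move; white king on h8.
In check: no.
King squares — g7: attacked by Nf5; h7: attacked by Bg6; g8: attacked by Kf7.
Legal moves for White: none.
Not in check and no legal moves → stalemate.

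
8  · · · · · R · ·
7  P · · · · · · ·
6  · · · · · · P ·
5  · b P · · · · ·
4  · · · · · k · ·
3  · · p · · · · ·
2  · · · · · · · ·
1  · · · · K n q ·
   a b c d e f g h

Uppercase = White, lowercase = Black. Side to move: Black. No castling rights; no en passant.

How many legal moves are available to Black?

Black to move; king on f4.
In check: yes, from the white rook on f8.
Legal moves: Kg5, Ke5, Kg4, Ke4, Kg3, Ke3.
Count: 6.

6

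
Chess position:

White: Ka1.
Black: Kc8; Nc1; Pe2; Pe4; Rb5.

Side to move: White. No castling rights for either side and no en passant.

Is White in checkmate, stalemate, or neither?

stalemate

White to move; white king on a1.
In check: no.
King squares — b1: attacked by Rb5; a2: attacked by Nc1; b2: attacked by Rb5.
Legal moves for White: none.
Not in check and no legal moves → stalemate.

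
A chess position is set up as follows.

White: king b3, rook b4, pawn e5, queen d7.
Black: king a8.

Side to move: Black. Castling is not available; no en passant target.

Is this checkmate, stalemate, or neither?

stalemate

Black to move; black king on a8.
In check: no.
King squares — a7: attacked by Qd7; b7: attacked by Rb4; b8: attacked by Rb4.
Legal moves for Black: none.
Not in check and no legal moves → stalemate.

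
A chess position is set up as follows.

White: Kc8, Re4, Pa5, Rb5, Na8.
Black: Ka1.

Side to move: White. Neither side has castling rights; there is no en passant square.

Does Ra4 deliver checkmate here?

yes

After Ra4: black king on a1; in check: yes, from the white rook on a4.
King squares — b1: attacked by Rb5; a2: attacked by Ra4; b2: attacked by Rb5.
Black has no legal moves → checkmate.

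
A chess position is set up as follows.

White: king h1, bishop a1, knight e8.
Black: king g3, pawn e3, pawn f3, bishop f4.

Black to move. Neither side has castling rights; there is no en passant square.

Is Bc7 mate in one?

no

After Bc7: white king on h1; in check: no.
White is not in check, so this cannot be checkmate.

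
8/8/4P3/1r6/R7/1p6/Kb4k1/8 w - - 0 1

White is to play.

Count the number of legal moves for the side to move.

White to move; king on a2.
In check: yes, from the black pawn on b3.
Legal moves: Kxb2, Kb1.
Count: 2.

2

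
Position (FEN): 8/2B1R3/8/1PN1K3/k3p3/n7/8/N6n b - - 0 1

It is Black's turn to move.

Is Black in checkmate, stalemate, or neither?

Black to move; black king on a4.
In check: yes, from the white knight on c5.
King squares — a3: own knight; b3: attacked by Na1; b4: available; a5: attacked by Bc7; b5: available.
Legal moves for Black: Kxb5, Kb4.
Black is in check but has 2 legal moves → neither.

neither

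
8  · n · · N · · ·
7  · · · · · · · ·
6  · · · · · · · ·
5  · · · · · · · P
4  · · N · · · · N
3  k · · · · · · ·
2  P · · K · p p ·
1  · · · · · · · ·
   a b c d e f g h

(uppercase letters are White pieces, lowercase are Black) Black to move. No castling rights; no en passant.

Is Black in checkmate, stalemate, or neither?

Black to move; black king on a3.
In check: yes, from the white knight on c4.
Legal moves for Black: Kb4, Ka4, Kxa2.
Black is in check but has 3 legal moves → neither.

neither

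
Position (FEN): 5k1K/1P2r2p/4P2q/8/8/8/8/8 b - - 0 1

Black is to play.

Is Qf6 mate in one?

After Qf6: white king on h8; in check: yes, from the black queen on f6.
King squares — g7: attacked by Qf6; h7: attacked by Re7; g8: attacked by Kf8.
White has no legal moves → checkmate.

yes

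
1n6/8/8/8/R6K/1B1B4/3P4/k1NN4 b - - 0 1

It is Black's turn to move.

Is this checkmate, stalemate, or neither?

checkmate

Black to move; black king on a1.
In check: yes, from the white rook on a4.
King squares — b1: attacked by Bd3; a2: attacked by Nc1; b2: attacked by Nd1.
Legal moves for Black: none.
In check with no legal moves → checkmate.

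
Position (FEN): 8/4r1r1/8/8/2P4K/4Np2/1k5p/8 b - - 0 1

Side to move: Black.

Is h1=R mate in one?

After h1=R: white king on h4; in check: yes, from the black rook on h1.
King squares — g3: attacked by Rg7; h3: attacked by Rh1; g4: attacked by Rg7; g5: attacked by Rg7; h5: attacked by Rh1.
White has no legal moves → checkmate.

yes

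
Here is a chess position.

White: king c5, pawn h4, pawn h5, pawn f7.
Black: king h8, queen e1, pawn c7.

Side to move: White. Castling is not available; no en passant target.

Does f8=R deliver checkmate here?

no

After f8=R: black king on h8; in check: yes, from the white rook on f8.
Black has 2 legal replies: Kh7, Kg7.
In check but a legal move exists → not checkmate.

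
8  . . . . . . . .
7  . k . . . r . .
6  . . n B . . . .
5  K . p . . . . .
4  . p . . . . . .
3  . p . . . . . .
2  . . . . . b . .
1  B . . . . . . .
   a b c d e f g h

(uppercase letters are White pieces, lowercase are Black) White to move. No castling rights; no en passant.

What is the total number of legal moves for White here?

White to move; king on a5.
In check: yes, from the black knight on c6.
Legal moves: Kb5, Ka4.
Count: 2.

2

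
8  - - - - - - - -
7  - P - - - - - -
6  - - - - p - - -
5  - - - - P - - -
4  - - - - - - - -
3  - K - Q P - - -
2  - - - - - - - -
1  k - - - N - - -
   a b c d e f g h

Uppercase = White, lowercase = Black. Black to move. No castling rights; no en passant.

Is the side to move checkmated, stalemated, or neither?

Black to move; black king on a1.
In check: no.
King squares — b1: attacked by Qd3; a2: attacked by Kb3; b2: attacked by Kb3.
Legal moves for Black: none.
Not in check and no legal moves → stalemate.

stalemate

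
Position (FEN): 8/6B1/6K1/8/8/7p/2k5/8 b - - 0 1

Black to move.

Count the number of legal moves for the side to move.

Black to move; king on c2.
In check: no.
Legal moves: Kd3, Kb3, Kd2, Kd1, Kc1, Kb1, h2.
Count: 7.

7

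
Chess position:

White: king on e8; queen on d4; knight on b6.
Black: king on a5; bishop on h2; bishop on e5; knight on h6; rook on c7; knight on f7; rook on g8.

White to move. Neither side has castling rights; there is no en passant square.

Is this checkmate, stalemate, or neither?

checkmate

White to move; white king on e8.
In check: yes, from the black rook on g8.
King squares — d7: attacked by Rc7; e7: attacked by Rc7; f7: attacked by Nh6; d8: attacked by Nf7; f8: attacked by Rg8.
Legal moves for White: none.
In check with no legal moves → checkmate.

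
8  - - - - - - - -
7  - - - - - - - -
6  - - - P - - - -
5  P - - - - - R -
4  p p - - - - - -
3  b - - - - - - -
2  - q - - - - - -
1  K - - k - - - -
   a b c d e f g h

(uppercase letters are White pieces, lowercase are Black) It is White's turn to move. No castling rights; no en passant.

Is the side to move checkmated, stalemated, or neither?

checkmate

White to move; white king on a1.
In check: yes, from the black queen on b2.
King squares — b1: attacked by Qb2; a2: attacked by Qb2; b2: attacked by Ba3.
Legal moves for White: none.
In check with no legal moves → checkmate.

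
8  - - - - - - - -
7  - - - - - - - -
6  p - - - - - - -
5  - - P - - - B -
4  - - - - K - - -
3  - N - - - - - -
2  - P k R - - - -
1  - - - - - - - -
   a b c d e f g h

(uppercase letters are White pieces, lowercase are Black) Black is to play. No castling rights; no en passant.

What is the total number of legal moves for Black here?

Black to move; king on c2.
In check: yes, from the white rook on d2.
Legal moves: Kxb3, Kb1.
Count: 2.

2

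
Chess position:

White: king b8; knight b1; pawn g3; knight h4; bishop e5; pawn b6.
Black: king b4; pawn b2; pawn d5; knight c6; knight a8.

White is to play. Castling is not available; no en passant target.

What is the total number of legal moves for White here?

3

White to move; king on b8.
In check: yes, from the black knight on c6.
Legal moves: Kc8, Kxa8, Kb7.
Count: 3.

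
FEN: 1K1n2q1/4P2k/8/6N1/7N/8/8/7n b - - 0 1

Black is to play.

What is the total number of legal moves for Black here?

4

Black to move; king on h7.
In check: yes, from the white knight on g5.
Legal moves: Kh8, Kg7, Kh6, Qxg5.
Count: 4.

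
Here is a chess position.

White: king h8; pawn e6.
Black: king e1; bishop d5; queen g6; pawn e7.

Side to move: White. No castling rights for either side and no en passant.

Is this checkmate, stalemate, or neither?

White to move; white king on h8.
In check: no.
King squares — g7: attacked by Qg6; h7: attacked by Qg6; g8: attacked by Qg6.
Legal moves for White: none.
Not in check and no legal moves → stalemate.

stalemate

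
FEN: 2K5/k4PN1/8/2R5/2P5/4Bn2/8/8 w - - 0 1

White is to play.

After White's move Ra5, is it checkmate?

yes

After Ra5: black king on a7; in check: yes, from the white bishop on e3 and the white rook on a5.
King squares — a6: attacked by Ra5; b6: attacked by Be3; b7: attacked by Kc8; a8: attacked by Ra5; b8: attacked by Kc8.
Black has no legal moves → checkmate.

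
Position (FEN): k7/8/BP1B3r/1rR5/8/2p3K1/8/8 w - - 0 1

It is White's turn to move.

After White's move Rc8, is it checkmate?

After Rc8: black king on a8; in check: yes, from the white rook on c8.
King squares — a7: attacked by Pb6; b7: attacked by Ba6; b8: attacked by Bd6.
Black has no legal moves → checkmate.

yes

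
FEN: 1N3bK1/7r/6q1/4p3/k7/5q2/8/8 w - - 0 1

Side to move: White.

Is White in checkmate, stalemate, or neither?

checkmate

White to move; white king on g8.
In check: yes, from the black queen on g6.
King squares — f7: attacked by Qf3; g7: attacked by Qg6; h7: attacked by Qg6; f8: attacked by Qf3; h8: attacked by Rh7.
Legal moves for White: none.
In check with no legal moves → checkmate.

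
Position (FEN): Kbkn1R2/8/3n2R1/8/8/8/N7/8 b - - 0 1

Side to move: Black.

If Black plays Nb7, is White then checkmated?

After Nb7: white king on a8; in check: no.
White is not in check, so this cannot be checkmate.

no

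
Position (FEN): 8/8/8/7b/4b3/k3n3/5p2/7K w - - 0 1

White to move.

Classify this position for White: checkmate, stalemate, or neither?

neither

White to move; white king on h1.
In check: yes, from the black bishop on e4.
King squares — g1: attacked by Pf2; g2: attacked by Ne3; h2: available.
Legal moves for White: Kh2.
White is in check but has 1 legal move → neither.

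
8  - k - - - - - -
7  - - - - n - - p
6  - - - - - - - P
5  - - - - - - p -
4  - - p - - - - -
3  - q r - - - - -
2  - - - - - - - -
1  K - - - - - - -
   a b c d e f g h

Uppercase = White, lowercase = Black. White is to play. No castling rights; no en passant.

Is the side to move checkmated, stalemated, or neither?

stalemate

White to move; white king on a1.
In check: no.
King squares — b1: attacked by Qb3; a2: attacked by Qb3; b2: attacked by Qb3.
Legal moves for White: none.
Not in check and no legal moves → stalemate.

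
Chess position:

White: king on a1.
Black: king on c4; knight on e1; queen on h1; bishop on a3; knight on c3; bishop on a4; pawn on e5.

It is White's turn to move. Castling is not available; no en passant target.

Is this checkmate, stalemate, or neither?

White to move; white king on a1.
In check: no.
King squares — b1: attacked by Nc3; a2: attacked by Nc3; b2: attacked by Ba3.
Legal moves for White: none.
Not in check and no legal moves → stalemate.

stalemate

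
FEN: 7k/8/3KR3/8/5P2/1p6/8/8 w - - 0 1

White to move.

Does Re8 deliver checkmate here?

After Re8: black king on h8; in check: yes, from the white rook on e8.
Black has 2 legal replies: Kh7, Kg7.
In check but a legal move exists → not checkmate.

no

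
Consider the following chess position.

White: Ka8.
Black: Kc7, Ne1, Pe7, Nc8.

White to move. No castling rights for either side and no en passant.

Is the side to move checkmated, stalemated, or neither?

White to move; white king on a8.
In check: no.
King squares — a7: attacked by Nc8; b7: attacked by Kc7; b8: attacked by Kc7.
Legal moves for White: none.
Not in check and no legal moves → stalemate.

stalemate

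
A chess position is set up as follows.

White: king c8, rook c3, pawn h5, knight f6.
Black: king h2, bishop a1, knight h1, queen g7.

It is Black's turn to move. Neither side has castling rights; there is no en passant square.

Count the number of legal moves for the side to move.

Black to move; king on h2.
In check: no.
Legal moves: Qh8+, Qg8+, Qf8+, Qh7, Qf7, Qe7, Qd7+, Qc7+, Qb7+, Qa7, Qh6, Qg6, Qxf6, Qg5, Qg4+, Qg3, Qg2, Qg1, Kg2, Kg1, Ng3, Nf2, Bxc3, Bb2.
Count: 24.

24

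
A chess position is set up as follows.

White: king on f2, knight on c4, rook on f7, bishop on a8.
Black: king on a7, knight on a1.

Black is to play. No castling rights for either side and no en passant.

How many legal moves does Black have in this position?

Black to move; king on a7.
In check: yes, from the white rook on f7.
Legal moves: Kb8, Kxa8, Ka6.
Count: 3.

3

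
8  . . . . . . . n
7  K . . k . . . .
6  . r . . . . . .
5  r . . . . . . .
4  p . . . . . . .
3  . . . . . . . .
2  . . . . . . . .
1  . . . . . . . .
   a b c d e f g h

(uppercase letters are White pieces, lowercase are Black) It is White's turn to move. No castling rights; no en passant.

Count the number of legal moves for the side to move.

White to move; king on a7.
In check: yes, from the black rook on a5.
Legal moves: Kxb6.
Count: 1.

1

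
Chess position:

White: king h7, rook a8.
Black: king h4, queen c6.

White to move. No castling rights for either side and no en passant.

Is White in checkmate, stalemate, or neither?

White to move; white king on h7.
In check: no.
Legal moves for White: Rh8, Rg8, Rf8, Re8, Rd8, Rc8, Rb8, Ra7, Ra6, Ra5, Ra4+, Ra3, Ra2, Ra1, Kh8, Kg8, Kg7.
White has 17 legal moves and is not in check → neither.

neither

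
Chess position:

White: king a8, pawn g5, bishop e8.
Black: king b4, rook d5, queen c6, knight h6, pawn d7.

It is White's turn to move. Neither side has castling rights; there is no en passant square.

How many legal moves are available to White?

White to move; king on a8.
In check: yes, from the black queen on c6.
Legal moves: Kb8, Ka7.
Count: 2.

2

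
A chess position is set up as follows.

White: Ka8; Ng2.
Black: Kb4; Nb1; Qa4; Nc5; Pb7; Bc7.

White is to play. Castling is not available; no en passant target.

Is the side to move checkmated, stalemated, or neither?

White to move; white king on a8.
In check: yes, from the black queen on a4.
King squares — a7: attacked by Qa4; b7: attacked by Nc5; b8: attacked by Bc7.
Legal moves for White: none.
In check with no legal moves → checkmate.

checkmate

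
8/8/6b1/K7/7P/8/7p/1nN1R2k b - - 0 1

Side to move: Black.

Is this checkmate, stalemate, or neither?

neither

Black to move; black king on h1.
In check: yes, from the white rook on e1.
King squares — g1: attacked by Re1; g2: available; h2: own pawn.
Legal moves for Black: Kg2.
Black is in check but has 1 legal move → neither.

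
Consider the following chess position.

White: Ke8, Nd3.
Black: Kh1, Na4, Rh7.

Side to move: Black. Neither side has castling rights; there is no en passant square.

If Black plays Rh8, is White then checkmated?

After Rh8: white king on e8; in check: yes, from the black rook on h8.
White has 3 legal replies: Kf7, Ke7, Kd7.
In check but a legal move exists → not checkmate.

no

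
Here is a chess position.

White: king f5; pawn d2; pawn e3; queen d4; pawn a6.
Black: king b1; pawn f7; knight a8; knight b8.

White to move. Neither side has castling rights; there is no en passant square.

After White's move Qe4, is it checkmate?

After Qe4: black king on b1; in check: yes, from the white queen on e4.
Black has 4 legal replies: Kb2, Ka2, Kc1, Ka1.
In check but a legal move exists → not checkmate.

no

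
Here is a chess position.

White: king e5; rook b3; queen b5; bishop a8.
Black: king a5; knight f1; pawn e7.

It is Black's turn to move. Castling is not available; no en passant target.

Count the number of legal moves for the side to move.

Black to move; king on a5.
In check: yes, from the white queen on b5.
Legal moves: none.
Count: 0.

0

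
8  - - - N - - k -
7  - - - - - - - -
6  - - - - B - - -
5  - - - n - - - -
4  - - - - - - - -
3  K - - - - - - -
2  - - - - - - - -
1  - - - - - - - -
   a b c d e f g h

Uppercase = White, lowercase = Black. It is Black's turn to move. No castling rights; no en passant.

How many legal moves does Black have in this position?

Black to move; king on g8.
In check: yes, from the white bishop on e6.
Legal moves: Kh8, Kf8, Kh7, Kg7.
Count: 4.

4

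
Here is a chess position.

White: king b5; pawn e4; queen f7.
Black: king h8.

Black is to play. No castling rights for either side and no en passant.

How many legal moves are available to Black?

0

Black to move; king on h8.
In check: no.
Legal moves: none.
Count: 0.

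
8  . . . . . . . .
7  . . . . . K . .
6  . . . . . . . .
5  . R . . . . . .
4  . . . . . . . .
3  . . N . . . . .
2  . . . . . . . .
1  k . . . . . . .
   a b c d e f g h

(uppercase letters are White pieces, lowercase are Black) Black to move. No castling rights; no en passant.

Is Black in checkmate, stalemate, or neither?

stalemate

Black to move; black king on a1.
In check: no.
King squares — b1: attacked by Nc3; a2: attacked by Nc3; b2: attacked by Rb5.
Legal moves for Black: none.
Not in check and no legal moves → stalemate.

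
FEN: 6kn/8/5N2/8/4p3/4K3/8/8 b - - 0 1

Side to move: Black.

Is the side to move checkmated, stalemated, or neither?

neither

Black to move; black king on g8.
In check: yes, from the white knight on f6.
King squares — f7: available; g7: available; h7: attacked by Nf6; f8: available; h8: own knight.
Legal moves for Black: Kf8, Kg7, Kf7.
Black is in check but has 3 legal moves → neither.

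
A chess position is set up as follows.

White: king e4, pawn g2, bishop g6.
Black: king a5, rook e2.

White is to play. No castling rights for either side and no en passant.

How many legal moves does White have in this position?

White to move; king on e4.
In check: yes, from the black rook on e2.
Legal moves: Kf5, Kd5, Kf4, Kd4, Kf3, Kd3.
Count: 6.

6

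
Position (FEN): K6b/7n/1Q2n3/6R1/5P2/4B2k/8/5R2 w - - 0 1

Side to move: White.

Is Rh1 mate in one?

yes

After Rh1: black king on h3; in check: yes, from the white rook on h1.
King squares — g2: attacked by Rg5; h2: attacked by Rh1; g3: attacked by Rg5; g4: attacked by Rg5; h4: attacked by Rh1.
Black has no legal moves → checkmate.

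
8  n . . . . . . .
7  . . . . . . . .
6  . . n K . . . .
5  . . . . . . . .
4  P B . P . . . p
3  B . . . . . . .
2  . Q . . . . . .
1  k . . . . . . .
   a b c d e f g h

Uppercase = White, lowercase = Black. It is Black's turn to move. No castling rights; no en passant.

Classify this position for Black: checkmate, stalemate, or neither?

Black to move; black king on a1.
In check: yes, from the white queen on b2.
King squares — b1: attacked by Qb2; a2: attacked by Qb2; b2: attacked by Ba3.
Legal moves for Black: none.
In check with no legal moves → checkmate.

checkmate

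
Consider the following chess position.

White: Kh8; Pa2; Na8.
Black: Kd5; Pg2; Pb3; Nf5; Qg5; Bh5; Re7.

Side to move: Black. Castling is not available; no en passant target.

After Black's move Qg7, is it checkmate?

yes

After Qg7: white king on h8; in check: yes, from the black queen on g7.
King squares — g7: attacked by Nf5; h7: attacked by Qg7; g8: attacked by Qg7.
White has no legal moves → checkmate.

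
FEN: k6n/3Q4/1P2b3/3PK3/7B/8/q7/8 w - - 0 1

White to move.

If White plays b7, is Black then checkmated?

After b7: black king on a8; in check: yes, from the white pawn on b7.
Black has 2 legal replies: Kb8, Ka7.
In check but a legal move exists → not checkmate.

no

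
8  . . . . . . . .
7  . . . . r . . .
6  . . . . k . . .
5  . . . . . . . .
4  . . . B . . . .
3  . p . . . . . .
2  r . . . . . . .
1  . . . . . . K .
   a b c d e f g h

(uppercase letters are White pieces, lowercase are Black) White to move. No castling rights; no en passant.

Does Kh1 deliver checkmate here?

After Kh1: black king on e6; in check: no.
Black is not in check, so this cannot be checkmate.

no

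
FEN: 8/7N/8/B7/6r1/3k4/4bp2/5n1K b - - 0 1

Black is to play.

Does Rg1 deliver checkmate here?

yes

After Rg1: white king on h1; in check: yes, from the black rook on g1.
King squares — g1: attacked by Pf2; g2: attacked by Rg1; h2: attacked by Nf1.
White has no legal moves → checkmate.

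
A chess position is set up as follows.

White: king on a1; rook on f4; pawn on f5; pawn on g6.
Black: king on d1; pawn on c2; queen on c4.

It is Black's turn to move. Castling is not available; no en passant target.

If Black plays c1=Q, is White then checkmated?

After c1=Q: white king on a1; in check: yes, from the black queen on c1.
King squares — b1: attacked by Qc1; a2: attacked by Qc4; b2: attacked by Qc1.
White has no legal moves → checkmate.

yes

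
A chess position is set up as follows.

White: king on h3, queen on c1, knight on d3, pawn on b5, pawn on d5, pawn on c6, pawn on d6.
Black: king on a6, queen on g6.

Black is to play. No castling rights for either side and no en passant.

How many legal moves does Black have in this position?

4

Black to move; king on a6.
In check: yes, from the white pawn on b5.
Legal moves: Ka7, Kb6, Kxb5, Ka5.
Count: 4.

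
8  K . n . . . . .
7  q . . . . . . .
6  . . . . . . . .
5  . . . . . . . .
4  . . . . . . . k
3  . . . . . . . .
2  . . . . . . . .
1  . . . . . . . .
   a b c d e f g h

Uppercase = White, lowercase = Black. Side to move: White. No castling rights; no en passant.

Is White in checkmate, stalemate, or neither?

White to move; white king on a8.
In check: yes, from the black queen on a7.
King squares — a7: attacked by Nc8; b7: attacked by Qa7; b8: attacked by Qa7.
Legal moves for White: none.
In check with no legal moves → checkmate.

checkmate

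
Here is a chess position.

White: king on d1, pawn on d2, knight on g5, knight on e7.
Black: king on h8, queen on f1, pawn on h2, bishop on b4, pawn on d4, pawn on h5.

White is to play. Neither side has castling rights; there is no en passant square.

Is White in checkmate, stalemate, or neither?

neither

White to move; white king on d1.
In check: yes, from the black queen on f1.
Legal moves for White: Kc2.
White is in check but has 1 legal move → neither.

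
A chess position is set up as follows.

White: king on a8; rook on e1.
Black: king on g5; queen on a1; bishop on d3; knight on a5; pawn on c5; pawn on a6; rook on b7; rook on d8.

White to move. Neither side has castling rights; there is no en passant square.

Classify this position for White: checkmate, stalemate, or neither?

White to move; white king on a8.
In check: yes, from the black rook on d8.
King squares — a7: attacked by Rb7; b7: attacked by Na5; b8: attacked by Rb7.
Legal moves for White: none.
In check with no legal moves → checkmate.

checkmate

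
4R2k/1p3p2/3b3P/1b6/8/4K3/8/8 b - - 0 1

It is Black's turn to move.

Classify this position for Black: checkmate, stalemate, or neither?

Black to move; black king on h8.
In check: yes, from the white rook on e8.
King squares — g7: attacked by Ph6; h7: available; g8: attacked by Re8.
Legal moves for Black: Kh7, Bf8, Bxe8.
Black is in check but has 3 legal moves → neither.

neither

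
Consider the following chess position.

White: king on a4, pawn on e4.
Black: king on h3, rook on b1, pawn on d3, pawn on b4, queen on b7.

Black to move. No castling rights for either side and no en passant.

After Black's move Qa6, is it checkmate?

yes

After Qa6: white king on a4; in check: yes, from the black queen on a6.
King squares — a3: attacked by Pb4; b3: attacked by Rb1; b4: attacked by Rb1; a5: attacked by Qa6; b5: attacked by Qa6.
White has no legal moves → checkmate.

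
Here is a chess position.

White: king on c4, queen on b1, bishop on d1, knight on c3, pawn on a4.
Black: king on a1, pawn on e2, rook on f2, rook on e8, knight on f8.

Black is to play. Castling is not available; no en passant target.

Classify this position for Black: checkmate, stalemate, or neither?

checkmate

Black to move; black king on a1.
In check: yes, from the white queen on b1.
King squares — b1: attacked by Nc3; a2: attacked by Qb1; b2: attacked by Qb1.
Legal moves for Black: none.
In check with no legal moves → checkmate.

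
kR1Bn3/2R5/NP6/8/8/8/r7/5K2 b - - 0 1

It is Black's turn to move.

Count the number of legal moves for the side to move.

Black to move; king on a8.
In check: yes, from the white rook on b8.
Legal moves: none.
Count: 0.

0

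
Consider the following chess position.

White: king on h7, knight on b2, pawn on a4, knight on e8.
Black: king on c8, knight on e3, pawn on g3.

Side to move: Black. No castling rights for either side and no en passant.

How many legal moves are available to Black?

13

Black to move; king on c8.
In check: no.
Legal moves: Kd8, Kb8, Kd7, Kb7, Nf5, Nd5, Ng4, Nc4, Ng2, Nc2, Nf1, Nd1, g2.
Count: 13.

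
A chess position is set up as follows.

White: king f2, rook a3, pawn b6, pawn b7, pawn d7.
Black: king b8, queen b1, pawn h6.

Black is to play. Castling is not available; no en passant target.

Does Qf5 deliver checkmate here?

no

After Qf5: white king on f2; in check: yes, from the black queen on f5.
White has 7 legal replies: Kg3, Ke3, Kg2, Ke2, Kg1, Ke1, Rf3.
In check but a legal move exists → not checkmate.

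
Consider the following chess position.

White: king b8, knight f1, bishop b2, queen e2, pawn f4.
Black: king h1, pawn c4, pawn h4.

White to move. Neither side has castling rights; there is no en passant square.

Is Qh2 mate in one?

After Qh2: black king on h1; in check: yes, from the white queen on h2.
King squares — g1: attacked by Qh2; g2: attacked by Qh2; h2: attacked by Nf1.
Black has no legal moves → checkmate.

yes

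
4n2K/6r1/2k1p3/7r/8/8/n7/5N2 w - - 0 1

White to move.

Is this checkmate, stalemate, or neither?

White to move; white king on h8.
In check: yes, from the black rook on h5.
King squares — g7: attacked by Ne8; h7: attacked by Rh5; g8: attacked by Rg7.
Legal moves for White: none.
In check with no legal moves → checkmate.

checkmate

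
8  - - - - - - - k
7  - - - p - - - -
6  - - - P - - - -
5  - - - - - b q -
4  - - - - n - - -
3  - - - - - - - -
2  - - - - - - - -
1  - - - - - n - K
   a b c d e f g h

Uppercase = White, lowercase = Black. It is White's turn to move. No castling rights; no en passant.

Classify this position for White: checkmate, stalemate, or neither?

stalemate

White to move; white king on h1.
In check: no.
King squares — g1: attacked by Qg5; g2: attacked by Qg5; h2: attacked by Nf1.
Legal moves for White: none.
Not in check and no legal moves → stalemate.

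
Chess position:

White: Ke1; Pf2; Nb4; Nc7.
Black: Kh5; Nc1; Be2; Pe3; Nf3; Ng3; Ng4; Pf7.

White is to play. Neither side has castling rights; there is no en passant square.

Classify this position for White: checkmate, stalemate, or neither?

checkmate

White to move; white king on e1.
In check: yes, from the black knight on f3.
King squares — d1: attacked by Be2; f1: attacked by Be2; d2: attacked by Pe3; e2: attacked by Nc1; f2: own pawn.
Legal moves for White: none.
In check with no legal moves → checkmate.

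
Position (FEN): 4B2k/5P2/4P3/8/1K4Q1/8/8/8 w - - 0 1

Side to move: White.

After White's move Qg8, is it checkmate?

After Qg8: black king on h8; in check: yes, from the white queen on g8.
King squares — g7: attacked by Qg8; h7: attacked by Qg8; g8: attacked by Pf7.
Black has no legal moves → checkmate.

yes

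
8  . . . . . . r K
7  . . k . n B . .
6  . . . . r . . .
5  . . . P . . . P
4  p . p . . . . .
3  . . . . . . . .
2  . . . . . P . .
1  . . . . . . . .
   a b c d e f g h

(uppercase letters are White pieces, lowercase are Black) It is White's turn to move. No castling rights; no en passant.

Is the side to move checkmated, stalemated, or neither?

White to move; white king on h8.
In check: yes, from the black rook on g8.
King squares — g7: attacked by Rg8; h7: available; g8: attacked by Ne7.
Legal moves for White: Kh7, Bxg8.
White is in check but has 2 legal moves → neither.

neither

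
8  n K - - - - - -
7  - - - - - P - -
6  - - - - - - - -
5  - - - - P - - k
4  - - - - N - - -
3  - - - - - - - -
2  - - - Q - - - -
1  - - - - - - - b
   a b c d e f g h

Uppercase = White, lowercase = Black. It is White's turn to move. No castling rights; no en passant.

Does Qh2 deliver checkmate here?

no

After Qh2: black king on h5; in check: yes, from the white queen on h2.
Black has 2 legal replies: Kg6, Kg4.
In check but a legal move exists → not checkmate.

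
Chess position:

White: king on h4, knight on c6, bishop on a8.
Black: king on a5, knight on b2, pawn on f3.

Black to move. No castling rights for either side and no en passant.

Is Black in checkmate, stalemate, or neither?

Black to move; black king on a5.
In check: yes, from the white knight on c6.
Legal moves for Black: Kb6, Ka6, Kb5, Ka4.
Black is in check but has 4 legal moves → neither.

neither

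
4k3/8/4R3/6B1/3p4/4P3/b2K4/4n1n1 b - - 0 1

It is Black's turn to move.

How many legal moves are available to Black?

4

Black to move; king on e8.
In check: yes, from the white rook on e6.
Legal moves: Kf8, Kf7, Kd7, Bxe6.
Count: 4.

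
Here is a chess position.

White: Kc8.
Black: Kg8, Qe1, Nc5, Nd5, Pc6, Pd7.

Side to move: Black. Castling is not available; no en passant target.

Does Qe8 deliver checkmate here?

After Qe8: white king on c8; in check: yes, from the black queen on e8.
King squares — b7: attacked by Nc5; c7: attacked by Nd5; d7: attacked by Nc5; b8: attacked by Qe8; d8: attacked by Qe8.
White has no legal moves → checkmate.

yes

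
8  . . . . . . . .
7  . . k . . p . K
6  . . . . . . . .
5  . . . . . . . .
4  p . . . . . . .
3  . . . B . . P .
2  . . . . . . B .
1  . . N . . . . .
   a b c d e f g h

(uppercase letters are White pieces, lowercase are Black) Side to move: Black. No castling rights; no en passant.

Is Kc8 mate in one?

no

After Kc8: white king on h7; in check: no.
White is not in check, so this cannot be checkmate.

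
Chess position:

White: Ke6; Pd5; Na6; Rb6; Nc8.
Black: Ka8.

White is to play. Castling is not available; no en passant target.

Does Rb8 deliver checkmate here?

After Rb8: black king on a8; in check: yes, from the white rook on b8.
King squares — a7: attacked by Nc8; b7: attacked by Rb8; b8: attacked by Na6.
Black has no legal moves → checkmate.

yes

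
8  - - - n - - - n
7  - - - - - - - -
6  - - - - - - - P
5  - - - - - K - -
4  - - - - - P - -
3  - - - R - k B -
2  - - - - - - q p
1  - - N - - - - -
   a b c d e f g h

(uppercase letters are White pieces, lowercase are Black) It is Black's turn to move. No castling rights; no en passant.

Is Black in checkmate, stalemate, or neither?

checkmate

Black to move; black king on f3.
In check: yes, from the white rook on d3.
King squares — e2: attacked by Nc1; f2: attacked by Bg3; g2: own queen; e3: attacked by Rd3; g3: attacked by Rd3; e4: attacked by Kf5; f4: attacked by Bg3; g4: attacked by Kf5.
Legal moves for Black: none.
In check with no legal moves → checkmate.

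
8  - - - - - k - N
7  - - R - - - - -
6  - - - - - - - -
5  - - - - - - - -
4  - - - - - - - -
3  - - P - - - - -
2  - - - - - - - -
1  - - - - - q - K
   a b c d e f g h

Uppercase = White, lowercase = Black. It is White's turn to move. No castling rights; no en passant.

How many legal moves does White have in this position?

White to move; king on h1.
In check: yes, from the black queen on f1.
Legal moves: Kh2.
Count: 1.

1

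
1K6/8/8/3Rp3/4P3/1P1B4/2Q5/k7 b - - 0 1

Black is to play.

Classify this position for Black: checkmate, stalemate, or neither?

Black to move; black king on a1.
In check: no.
King squares — b1: attacked by Qc2; a2: attacked by Qc2; b2: attacked by Qc2.
Legal moves for Black: none.
Not in check and no legal moves → stalemate.

stalemate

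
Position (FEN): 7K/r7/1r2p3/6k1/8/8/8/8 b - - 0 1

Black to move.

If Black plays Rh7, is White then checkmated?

After Rh7: white king on h8; in check: yes, from the black rook on h7.
White has 2 legal replies: Kg8, Kxh7.
In check but a legal move exists → not checkmate.

no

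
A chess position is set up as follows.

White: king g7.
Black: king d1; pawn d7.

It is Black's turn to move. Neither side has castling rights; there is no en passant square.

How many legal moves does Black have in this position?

7

Black to move; king on d1.
In check: no.
Legal moves: Ke2, Kd2, Kc2, Ke1, Kc1, d6, d5.
Count: 7.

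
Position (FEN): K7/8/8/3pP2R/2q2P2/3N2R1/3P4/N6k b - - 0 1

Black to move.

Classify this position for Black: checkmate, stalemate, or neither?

checkmate

Black to move; black king on h1.
In check: yes, from the white rook on h5.
King squares — g1: attacked by Rg3; g2: attacked by Rg3; h2: attacked by Rh5.
Legal moves for Black: none.
In check with no legal moves → checkmate.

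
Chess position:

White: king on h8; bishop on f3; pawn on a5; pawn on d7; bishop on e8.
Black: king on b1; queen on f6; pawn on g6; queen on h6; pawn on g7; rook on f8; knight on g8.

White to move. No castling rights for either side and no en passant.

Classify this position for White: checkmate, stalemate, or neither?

White to move; white king on h8.
In check: yes, from the black queen on h6.
King squares — g7: attacked by Qf6; h7: attacked by Qh6; g8: attacked by Rf8.
Legal moves for White: none.
In check with no legal moves → checkmate.

checkmate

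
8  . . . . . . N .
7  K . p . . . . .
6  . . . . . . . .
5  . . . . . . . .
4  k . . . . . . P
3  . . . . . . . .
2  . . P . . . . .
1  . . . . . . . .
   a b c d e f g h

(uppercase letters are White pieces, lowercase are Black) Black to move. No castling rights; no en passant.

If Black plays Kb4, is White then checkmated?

no

After Kb4: white king on a7; in check: no.
White is not in check, so this cannot be checkmate.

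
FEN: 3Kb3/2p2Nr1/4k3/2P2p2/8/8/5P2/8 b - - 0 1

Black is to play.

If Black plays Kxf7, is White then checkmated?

After Kxf7: white king on d8; in check: no.
White is not in check, so this cannot be checkmate.

no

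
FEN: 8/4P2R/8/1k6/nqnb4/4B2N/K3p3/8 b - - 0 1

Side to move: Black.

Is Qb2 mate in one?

After Qb2: white king on a2; in check: yes, from the black queen on b2.
King squares — a1: attacked by Qb2; b1: attacked by Qb2; b2: attacked by Na4; a3: attacked by Qb2; b3: attacked by Qb2.
White has no legal moves → checkmate.

yes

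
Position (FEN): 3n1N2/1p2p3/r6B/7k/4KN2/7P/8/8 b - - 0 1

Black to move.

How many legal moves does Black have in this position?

2

Black to move; king on h5.
In check: yes, from the white knight on f4.
Legal moves: Kxh6, Kh4.
Count: 2.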